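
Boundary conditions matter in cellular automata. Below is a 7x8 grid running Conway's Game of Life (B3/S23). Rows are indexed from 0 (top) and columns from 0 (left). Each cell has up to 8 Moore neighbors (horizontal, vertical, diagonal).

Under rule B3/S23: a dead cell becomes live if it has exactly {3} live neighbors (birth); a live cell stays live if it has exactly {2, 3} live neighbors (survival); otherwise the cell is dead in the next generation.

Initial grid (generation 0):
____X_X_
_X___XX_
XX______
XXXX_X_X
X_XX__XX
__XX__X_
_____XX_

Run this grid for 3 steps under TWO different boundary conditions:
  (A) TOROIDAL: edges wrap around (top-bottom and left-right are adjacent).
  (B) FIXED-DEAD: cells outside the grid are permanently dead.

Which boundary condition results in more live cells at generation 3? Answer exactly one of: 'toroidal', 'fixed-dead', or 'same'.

Under TOROIDAL boundary, generation 3:
______X_
X__XX__X
X______X
____X___
________
_____XX_
___X_XXX
Population = 14

Under FIXED-DEAD boundary, generation 3:
_____XX_
____X_X_
___XX___
__X_X___
_X___X__
_X____X_
_X___X__
Population = 14

Comparison: toroidal=14, fixed-dead=14 -> same

Answer: same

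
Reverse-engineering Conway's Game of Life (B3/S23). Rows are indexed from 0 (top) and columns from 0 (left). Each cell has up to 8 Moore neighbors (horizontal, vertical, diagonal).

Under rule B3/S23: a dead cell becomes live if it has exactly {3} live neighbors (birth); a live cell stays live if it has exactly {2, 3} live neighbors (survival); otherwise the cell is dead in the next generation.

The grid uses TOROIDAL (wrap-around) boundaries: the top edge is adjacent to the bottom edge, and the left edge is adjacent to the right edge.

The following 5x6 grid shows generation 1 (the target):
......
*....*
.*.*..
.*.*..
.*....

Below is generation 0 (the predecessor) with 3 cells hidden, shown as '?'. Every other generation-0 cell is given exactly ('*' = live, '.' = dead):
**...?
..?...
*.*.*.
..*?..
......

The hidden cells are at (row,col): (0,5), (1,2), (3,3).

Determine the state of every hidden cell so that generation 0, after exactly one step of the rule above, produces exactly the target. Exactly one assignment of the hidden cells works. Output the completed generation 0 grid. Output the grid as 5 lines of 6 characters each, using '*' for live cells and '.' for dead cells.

Hidden generation-0 cells (in order): (0,5), (1,2), (3,3).
A hidden cell only influences target cells in its own 3x3 neighborhood. Try each of the 2^3 = 8 assignments, step the completed generation 0 forward once under B3/S23, and compare with the target:
  (0,5)=. (1,2)=. (3,3)=. -> step reproduces the target at every cell -> ACCEPT
  (0,5)=. (1,2)=. (3,3)=* -> step gives (2,2)='*' but target has '.' -> reject
  (0,5)=. (1,2)=* (3,3)=. -> step gives (0,1)='*' but target has '.' -> reject
  (0,5)=. (1,2)=* (3,3)=* -> step gives (0,1)='*' but target has '.' -> reject
  (0,5)=* (1,2)=. (3,3)=. -> step gives (0,0)='*' but target has '.' -> reject
  (0,5)=* (1,2)=. (3,3)=* -> step gives (0,0)='*' but target has '.' -> reject
  (0,5)=* (1,2)=* (3,3)=. -> step gives (0,0)='*' but target has '.' -> reject
  (0,5)=* (1,2)=* (3,3)=* -> step gives (0,0)='*' but target has '.' -> reject
Unique solution: (0,5)=dead, (1,2)=dead, (3,3)=dead.
Check: live-neighbor counts of every cell in the completed generation 0:
111001
342213
031302
131312
232101
Applying B3/S23 to generation 0 with these counts gives:
......
*....*
.*.*..
.*.*..
.*....
which matches the target exactly.

Answer: **....
......
*.*.*.
..*...
......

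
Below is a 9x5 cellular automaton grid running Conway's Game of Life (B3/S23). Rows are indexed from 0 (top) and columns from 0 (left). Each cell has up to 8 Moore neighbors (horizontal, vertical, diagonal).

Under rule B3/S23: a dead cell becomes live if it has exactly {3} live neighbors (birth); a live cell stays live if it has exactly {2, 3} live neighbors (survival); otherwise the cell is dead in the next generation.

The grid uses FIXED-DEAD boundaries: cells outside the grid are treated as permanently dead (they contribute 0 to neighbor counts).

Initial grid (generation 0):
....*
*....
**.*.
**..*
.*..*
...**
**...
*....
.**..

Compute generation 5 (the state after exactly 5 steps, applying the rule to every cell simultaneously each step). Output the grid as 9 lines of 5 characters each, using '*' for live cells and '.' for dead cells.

Simulating step by step:
Generation 0 (given above): 17 live cells
Generation 1: 19 live cells
.....
**...
..*..
...**
***.*
*****
**...
*.*..
.*...
Generation 2: 10 live cells
.....
.*...
.***.
....*
*....
....*
.....
*.*..
.*...
Generation 3: 9 live cells
.....
.*...
.***.
.***.
.....
.....
.....
.*...
.*...
Generation 4: 6 live cells
.....
.*...
*..*.
.*.*.
..*..
.....
.....
.....
.....
Generation 5: 5 live cells
(generation 5 grid is the final answer)

Answer: .....
.....
**...
.*.*.
..*..
.....
.....
.....
.....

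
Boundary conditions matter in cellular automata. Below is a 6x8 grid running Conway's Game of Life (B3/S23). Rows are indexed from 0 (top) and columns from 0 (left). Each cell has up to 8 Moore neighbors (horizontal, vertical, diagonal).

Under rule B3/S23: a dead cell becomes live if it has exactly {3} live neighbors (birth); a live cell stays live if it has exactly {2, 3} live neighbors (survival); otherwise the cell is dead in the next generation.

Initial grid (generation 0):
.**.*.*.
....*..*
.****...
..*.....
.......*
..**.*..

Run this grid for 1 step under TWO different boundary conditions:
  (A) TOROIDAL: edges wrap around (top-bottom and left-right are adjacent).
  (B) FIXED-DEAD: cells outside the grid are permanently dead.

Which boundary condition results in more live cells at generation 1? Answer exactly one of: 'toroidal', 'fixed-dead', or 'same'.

Under TOROIDAL boundary, generation 1:
.**.*.*.
*...*...
.**.*...
.**.....
..**....
.******.
Population = 19

Under FIXED-DEAD boundary, generation 1:
...*.*..
....*...
.**.*...
.**.....
..**....
........
Population = 10

Comparison: toroidal=19, fixed-dead=10 -> toroidal

Answer: toroidal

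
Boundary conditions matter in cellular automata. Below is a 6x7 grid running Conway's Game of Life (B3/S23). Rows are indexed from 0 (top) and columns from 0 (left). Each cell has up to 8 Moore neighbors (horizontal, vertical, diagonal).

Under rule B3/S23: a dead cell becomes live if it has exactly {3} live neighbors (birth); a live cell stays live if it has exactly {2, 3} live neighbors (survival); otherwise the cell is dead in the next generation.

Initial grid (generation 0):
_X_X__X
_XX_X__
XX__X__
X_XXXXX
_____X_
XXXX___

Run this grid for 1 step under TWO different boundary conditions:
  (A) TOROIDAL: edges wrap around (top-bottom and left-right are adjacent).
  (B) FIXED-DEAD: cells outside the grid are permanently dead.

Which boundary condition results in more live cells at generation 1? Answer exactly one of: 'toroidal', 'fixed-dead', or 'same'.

Under TOROIDAL boundary, generation 1:
____X__
____XX_
_______
X_XX___
_____X_
XX_XX_X
Population = 12

Under FIXED-DEAD boundary, generation 1:
_X_X___
____XX_
X______
X_XX__X
X____XX
_XX____
Population = 14

Comparison: toroidal=12, fixed-dead=14 -> fixed-dead

Answer: fixed-dead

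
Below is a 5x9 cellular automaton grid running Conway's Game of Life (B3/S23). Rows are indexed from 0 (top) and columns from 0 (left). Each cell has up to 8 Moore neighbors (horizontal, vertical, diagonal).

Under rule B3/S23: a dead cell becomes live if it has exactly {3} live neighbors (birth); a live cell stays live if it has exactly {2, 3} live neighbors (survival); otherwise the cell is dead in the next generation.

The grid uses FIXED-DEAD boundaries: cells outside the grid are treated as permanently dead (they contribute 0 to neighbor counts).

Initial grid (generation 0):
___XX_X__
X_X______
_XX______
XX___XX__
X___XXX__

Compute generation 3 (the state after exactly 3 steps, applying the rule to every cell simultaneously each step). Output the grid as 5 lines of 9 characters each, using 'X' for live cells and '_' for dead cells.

Answer: _________
__XX_____
__X______
X_XX_____
XXX______

Derivation:
Simulating step by step:
Generation 0 (given above): 15 live cells
Generation 1: 11 live cells
___X_____
__X______
__X______
X_X_X_X__
XX__X_X__
Generation 2: 8 live cells
_________
__XX_____
__X______
X_X______
XX_X_____
Generation 3: 9 live cells
(generation 3 grid is the final answer)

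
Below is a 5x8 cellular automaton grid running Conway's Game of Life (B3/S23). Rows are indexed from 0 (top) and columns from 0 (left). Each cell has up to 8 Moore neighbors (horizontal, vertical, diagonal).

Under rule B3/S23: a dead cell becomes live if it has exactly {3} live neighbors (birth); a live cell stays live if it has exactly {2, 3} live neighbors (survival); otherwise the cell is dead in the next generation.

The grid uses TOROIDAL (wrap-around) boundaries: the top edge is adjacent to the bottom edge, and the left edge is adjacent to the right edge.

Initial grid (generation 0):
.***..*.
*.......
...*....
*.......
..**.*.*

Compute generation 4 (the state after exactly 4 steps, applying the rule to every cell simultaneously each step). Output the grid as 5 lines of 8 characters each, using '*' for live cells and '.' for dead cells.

Simulating step by step:
Generation 0 (given above): 11 live cells
Generation 1: 16 live cells
**.**.**
.*.*....
........
..***...
*..**.**
Generation 2: 12 live cells
.*....*.
.*.**..*
....*...
..*.**.*
......*.
Generation 3: 19 live cells
*.*..***
*.****..
*.*...*.
...****.
......**
Generation 4: 11 live cells
(generation 4 grid is the final answer)

Answer: *.*.....
*.*.*...
..*...*.
...**...
*..*....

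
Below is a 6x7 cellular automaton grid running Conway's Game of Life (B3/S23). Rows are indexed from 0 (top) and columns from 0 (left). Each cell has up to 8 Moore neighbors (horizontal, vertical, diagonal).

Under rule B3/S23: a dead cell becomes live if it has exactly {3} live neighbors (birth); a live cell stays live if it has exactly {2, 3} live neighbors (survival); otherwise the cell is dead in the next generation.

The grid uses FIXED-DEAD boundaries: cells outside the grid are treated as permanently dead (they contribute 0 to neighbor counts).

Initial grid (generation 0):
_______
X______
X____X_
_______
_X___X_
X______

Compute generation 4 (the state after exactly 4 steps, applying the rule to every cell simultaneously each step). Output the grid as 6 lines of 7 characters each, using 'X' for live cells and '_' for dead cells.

Simulating step by step:
Generation 0 (given above): 6 live cells
Generation 1: 0 live cells
_______
_______
_______
_______
_______
_______
Generation 2: 0 live cells
_______
_______
_______
_______
_______
_______
Generation 3: 0 live cells
_______
_______
_______
_______
_______
_______
Generation 4: 0 live cells
(generation 4 grid is the final answer)

Answer: _______
_______
_______
_______
_______
_______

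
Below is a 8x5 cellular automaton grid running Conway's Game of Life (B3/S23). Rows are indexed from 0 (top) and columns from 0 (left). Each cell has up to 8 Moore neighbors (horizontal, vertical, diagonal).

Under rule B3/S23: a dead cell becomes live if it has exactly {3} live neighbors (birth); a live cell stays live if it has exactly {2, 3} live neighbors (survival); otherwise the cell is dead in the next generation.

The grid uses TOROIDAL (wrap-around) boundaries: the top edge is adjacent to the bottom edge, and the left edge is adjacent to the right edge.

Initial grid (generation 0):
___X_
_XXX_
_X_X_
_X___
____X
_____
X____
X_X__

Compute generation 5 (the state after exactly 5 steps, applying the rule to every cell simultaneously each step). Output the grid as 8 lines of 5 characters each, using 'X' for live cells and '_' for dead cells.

Simulating step by step:
Generation 0 (given above): 11 live cells
Generation 1: 13 live cells
___XX
_X_XX
XX_X_
X_X__
_____
_____
_X___
_X__X
Generation 2: 9 live cells
_____
_X___
___X_
X_X_X
_____
_____
X____
__XXX
Generation 3: 13 live cells
__XX_
_____
XXXXX
___XX
_____
_____
___XX
___XX
Generation 4: 10 live cells
__XXX
X____
XXX__
_X___
_____
_____
___XX
_____
Generation 5: 9 live cells
(generation 5 grid is the final answer)

Answer: ___XX
X____
X_X__
XXX__
_____
_____
_____
__X__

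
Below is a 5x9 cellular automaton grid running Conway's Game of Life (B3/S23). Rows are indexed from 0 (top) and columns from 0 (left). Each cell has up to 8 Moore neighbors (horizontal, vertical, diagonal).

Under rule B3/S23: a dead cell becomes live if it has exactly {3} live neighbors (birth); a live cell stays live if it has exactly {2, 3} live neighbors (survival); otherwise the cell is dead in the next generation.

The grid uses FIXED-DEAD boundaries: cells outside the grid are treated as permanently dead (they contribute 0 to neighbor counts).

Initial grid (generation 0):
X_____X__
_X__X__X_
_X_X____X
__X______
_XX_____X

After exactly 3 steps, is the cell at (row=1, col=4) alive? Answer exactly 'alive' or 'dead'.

Simulating step by step:
Generation 0 (given above): 12 live cells
Generation 1: 9 live cells
_________
XXX____X_
_X_X_____
___X_____
_XX______
Generation 2: 10 live cells
_X_______
XXX______
XX_X_____
_X_X_____
__X______
Generation 3: 8 live cells
XXX______
_________
___X_____
XX_X_____
__X______

Cell (1,4) at generation 3: 0 -> dead

Answer: dead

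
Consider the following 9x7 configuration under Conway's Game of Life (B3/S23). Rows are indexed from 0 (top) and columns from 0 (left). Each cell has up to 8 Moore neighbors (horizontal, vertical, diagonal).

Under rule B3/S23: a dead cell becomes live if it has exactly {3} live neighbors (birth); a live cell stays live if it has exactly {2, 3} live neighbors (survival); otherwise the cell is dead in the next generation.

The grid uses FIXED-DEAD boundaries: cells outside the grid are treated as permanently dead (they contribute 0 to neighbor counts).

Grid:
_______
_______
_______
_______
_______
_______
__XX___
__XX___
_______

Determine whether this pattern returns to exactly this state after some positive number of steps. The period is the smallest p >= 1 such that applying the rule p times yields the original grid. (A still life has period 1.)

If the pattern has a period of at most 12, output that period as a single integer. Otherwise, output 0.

Simulating and comparing each generation to the original:
Gen 0 (original, given above): 4 live cells
Gen 1: 4 live cells, MATCHES original -> period = 1

Answer: 1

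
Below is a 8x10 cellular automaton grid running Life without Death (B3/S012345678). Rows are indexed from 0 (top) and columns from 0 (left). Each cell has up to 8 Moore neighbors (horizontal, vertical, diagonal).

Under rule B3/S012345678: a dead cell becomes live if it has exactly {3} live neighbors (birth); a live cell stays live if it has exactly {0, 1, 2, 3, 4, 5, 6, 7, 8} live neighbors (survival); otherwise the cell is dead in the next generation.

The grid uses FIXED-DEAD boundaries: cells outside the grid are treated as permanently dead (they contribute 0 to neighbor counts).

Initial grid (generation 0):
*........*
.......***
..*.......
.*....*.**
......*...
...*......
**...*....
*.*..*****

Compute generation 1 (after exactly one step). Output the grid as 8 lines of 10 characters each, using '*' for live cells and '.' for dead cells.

Simulating step by step:
Generation 0 (given above): 22 live cells
Generation 1: 28 live cells
(generation 1 grid is the final answer)

Answer: *........*
.......***
..*.......
.*....****
......**..
...*......
***.**.**.
*.*..*****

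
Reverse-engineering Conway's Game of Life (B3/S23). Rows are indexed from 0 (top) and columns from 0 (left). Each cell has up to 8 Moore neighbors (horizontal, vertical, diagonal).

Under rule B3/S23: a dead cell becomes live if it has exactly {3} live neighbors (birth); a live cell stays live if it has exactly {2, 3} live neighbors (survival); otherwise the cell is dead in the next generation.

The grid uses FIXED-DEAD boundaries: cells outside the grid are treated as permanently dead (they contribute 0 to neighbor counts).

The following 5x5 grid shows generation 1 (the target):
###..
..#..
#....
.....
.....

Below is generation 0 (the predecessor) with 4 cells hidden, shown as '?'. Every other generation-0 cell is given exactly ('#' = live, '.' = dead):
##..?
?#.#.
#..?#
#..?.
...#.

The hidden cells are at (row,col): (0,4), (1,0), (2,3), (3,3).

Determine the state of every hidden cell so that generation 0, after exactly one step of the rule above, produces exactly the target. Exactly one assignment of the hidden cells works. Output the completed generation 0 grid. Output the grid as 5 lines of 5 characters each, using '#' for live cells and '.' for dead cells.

Answer: ##...
##.#.
#...#
#....
...#.

Derivation:
Hidden generation-0 cells (in order): (0,4), (1,0), (2,3), (3,3).
A hidden cell only influences target cells in its own 3x3 neighborhood. Try each of the 2^4 = 16 assignments, step the completed generation 0 forward once under B3/S23, and compare with the target:
  (0,4)=. (1,0)=. (2,3)=. (3,3)=. -> step gives (1,1)='#' but target has '.' -> reject
  (0,4)=. (1,0)=. (2,3)=. (3,3)=# -> step gives (1,1)='#' but target has '.' -> reject
  (0,4)=. (1,0)=. (2,3)=# (3,3)=. -> step gives (1,1)='#' but target has '.' -> reject
  (0,4)=. (1,0)=. (2,3)=# (3,3)=# -> step gives (1,1)='#' but target has '.' -> reject
  (0,4)=. (1,0)=# (2,3)=. (3,3)=. -> step reproduces the target at every cell -> ACCEPT
  (0,4)=. (1,0)=# (2,3)=. (3,3)=# -> step gives (2,2)='#' but target has '.' -> reject
  (0,4)=. (1,0)=# (2,3)=# (3,3)=. -> step gives (1,2)='.' but target has '#' -> reject
  (0,4)=. (1,0)=# (2,3)=# (3,3)=# -> step gives (1,2)='.' but target has '#' -> reject
  (0,4)=# (1,0)=. (2,3)=. (3,3)=. -> step gives (1,1)='#' but target has '.' -> reject
  (0,4)=# (1,0)=. (2,3)=. (3,3)=# -> step gives (1,1)='#' but target has '.' -> reject
  (0,4)=# (1,0)=. (2,3)=# (3,3)=. -> step gives (1,1)='#' but target has '.' -> reject
  (0,4)=# (1,0)=. (2,3)=# (3,3)=# -> step gives (1,1)='#' but target has '.' -> reject
  (0,4)=# (1,0)=# (2,3)=. (3,3)=. -> step gives (1,3)='#' but target has '.' -> reject
  (0,4)=# (1,0)=# (2,3)=. (3,3)=# -> step gives (1,3)='#' but target has '.' -> reject
  (0,4)=# (1,0)=# (2,3)=# (3,3)=. -> step gives (1,2)='.' but target has '#' -> reject
  (0,4)=# (1,0)=# (2,3)=# (3,3)=# -> step gives (1,2)='.' but target has '#' -> reject
Unique solution: (0,4)=dead, (1,0)=live, (2,3)=dead, (3,3)=dead.
Check: live-neighbor counts of every cell in the completed generation 0:
33311
44312
34221
12122
11101
Applying B3/S23 to generation 0 with these counts gives:
###..
..#..
#....
.....
.....
which matches the target exactly.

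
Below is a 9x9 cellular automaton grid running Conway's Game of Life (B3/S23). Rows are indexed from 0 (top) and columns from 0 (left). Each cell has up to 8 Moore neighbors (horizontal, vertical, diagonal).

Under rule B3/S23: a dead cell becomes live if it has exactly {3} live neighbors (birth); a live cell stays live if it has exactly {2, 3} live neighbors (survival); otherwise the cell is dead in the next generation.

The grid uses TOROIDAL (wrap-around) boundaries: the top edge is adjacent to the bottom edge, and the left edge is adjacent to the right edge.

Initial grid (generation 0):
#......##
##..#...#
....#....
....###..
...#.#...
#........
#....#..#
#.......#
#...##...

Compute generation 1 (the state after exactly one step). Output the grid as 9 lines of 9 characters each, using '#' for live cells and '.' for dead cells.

Answer: ....##.#.
.#.....#.
#..##....
...#..#..
.....##..
#...#...#
.#.......
.#..##...
.#.....#.

Derivation:
Simulating step by step:
Generation 0 (given above): 22 live cells
Generation 1: 21 live cells
(generation 1 grid is the final answer)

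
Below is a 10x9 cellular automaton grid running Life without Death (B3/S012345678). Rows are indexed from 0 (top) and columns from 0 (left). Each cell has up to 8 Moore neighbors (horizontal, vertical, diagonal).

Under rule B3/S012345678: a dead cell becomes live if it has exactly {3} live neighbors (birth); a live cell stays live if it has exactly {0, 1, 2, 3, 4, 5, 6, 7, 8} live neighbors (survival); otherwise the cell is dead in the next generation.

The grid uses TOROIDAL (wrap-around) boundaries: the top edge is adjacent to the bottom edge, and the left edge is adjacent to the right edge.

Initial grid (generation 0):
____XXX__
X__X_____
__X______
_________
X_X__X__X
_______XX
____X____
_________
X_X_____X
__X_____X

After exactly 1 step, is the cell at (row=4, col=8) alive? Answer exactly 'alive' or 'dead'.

Answer: alive

Derivation:
Simulating step by step:
Generation 0 (given above): 18 live cells
Generation 1: 30 live cells
___XXXX__
X__XXX___
__X______
_X_______
X_X__X_XX
X______XX
____X____
_________
XXX_____X
XXXX_X_XX

Cell (4,8) at generation 1: 1 -> alive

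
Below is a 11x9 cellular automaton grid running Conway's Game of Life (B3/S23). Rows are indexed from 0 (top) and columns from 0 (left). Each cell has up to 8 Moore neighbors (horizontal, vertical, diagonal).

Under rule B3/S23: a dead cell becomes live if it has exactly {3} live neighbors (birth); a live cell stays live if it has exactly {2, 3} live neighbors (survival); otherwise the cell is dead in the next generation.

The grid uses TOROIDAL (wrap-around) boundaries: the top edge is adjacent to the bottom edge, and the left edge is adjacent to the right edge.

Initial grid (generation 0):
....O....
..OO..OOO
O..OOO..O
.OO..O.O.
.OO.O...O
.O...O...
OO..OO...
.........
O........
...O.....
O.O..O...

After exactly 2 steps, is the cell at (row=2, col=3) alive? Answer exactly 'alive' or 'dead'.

Simulating step by step:
Generation 0 (given above): 30 live cells
Generation 1: 32 live cells
.OO.OOOOO
O.O...OOO
O....O...
.....OOO.
...OOOO..
...O.O...
OO..OO...
OO.......
.........
.O.......
...OO....
Generation 2: 29 live cells
.OO.O....
..OOO....
OO...O...
.......O.
...O...O.
..OO.....
OOO.OO...
OO.......
OO.......
.........
OO.OO.OO.

Cell (2,3) at generation 2: 0 -> dead

Answer: dead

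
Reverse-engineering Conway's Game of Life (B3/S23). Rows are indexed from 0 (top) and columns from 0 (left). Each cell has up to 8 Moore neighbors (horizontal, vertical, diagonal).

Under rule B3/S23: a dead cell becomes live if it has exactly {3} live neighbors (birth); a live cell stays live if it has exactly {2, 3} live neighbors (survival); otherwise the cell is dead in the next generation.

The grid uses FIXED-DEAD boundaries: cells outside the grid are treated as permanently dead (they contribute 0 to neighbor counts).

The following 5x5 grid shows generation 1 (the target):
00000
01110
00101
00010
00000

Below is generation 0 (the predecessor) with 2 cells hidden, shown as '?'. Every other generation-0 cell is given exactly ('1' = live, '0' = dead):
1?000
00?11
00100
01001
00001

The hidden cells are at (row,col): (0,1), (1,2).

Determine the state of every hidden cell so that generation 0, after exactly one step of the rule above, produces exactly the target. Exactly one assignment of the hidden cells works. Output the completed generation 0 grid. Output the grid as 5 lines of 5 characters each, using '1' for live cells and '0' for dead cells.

Answer: 11000
00011
00100
01001
00001

Derivation:
Hidden generation-0 cells (in order): (0,1), (1,2).
A hidden cell only influences target cells in its own 3x3 neighborhood. Try each of the 2^2 = 4 assignments, step the completed generation 0 forward once under B3/S23, and compare with the target:
  (0,1)=0 (1,2)=0 -> step gives (1,1)='0' but target has '1' -> reject
  (0,1)=0 (1,2)=1 -> step gives (0,3)='1' but target has '0' -> reject
  (0,1)=1 (1,2)=0 -> step reproduces the target at every cell -> ACCEPT
  (0,1)=1 (1,2)=1 -> step gives (0,1)='1' but target has '0' -> reject
Unique solution: (0,1)=live, (1,2)=dead.
Check: live-neighbor counts of every cell in the completed generation 0:
11222
23321
12243
11231
11121
Applying B3/S23 to generation 0 with these counts gives:
00000
01110
00101
00010
00000
which matches the target exactly.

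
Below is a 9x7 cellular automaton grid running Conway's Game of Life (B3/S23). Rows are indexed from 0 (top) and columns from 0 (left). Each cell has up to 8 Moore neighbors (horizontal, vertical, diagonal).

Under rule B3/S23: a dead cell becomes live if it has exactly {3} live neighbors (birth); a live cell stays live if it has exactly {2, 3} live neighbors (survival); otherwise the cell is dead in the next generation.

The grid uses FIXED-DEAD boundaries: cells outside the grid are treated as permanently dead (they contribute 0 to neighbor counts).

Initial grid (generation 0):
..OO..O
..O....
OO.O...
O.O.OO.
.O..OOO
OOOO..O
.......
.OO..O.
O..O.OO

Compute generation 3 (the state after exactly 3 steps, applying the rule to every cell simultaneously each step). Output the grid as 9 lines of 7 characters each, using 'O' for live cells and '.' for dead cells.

Answer: .......
..OO...
.O.O...
OO..O..
O.....O
O.OOOOO
O.OOO.O
O.....O
.O...O.

Derivation:
Simulating step by step:
Generation 0 (given above): 27 live cells
Generation 1: 27 live cells
..OO...
.......
O..OO..
O.O...O
......O
OOOOO.O
O..O...
.OO.OOO
.OO.OOO
Generation 2: 23 live cells
.......
..O.O..
.O.O...
.O.O.O.
O.....O
OOOOOO.
O.....O
O.....O
.OO.O.O
Generation 3: 24 live cells
(generation 3 grid is the final answer)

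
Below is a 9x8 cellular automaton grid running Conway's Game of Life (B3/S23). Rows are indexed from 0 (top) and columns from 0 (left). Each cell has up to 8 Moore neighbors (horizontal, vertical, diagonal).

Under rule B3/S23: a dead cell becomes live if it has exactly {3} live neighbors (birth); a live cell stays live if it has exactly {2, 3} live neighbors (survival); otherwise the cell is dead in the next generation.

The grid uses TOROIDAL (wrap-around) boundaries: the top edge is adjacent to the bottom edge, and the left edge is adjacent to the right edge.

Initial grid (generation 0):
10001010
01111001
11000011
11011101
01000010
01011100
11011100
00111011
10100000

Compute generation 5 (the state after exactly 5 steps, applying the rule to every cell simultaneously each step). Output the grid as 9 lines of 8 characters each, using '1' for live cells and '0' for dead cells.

Simulating step by step:
Generation 0 (given above): 36 live cells
Generation 1: 23 live cells
10001100
00111000
00000000
00001100
01000011
01010010
11000001
00000011
10101010
Generation 2: 24 live cells
00100001
00011100
00000100
00000110
10101011
01000010
01100000
00000110
11011010
Generation 3: 31 live cells
11100011
00011110
00000000
00001000
11000000
00010110
01100110
10011111
11111010
Generation 4: 18 live cells
00000000
11111110
00010000
00000000
00001100
10001111
11100000
00000000
00000000
Generation 5: 26 live cells
(generation 5 grid is the final answer)

Answer: 01111100
01111100
01010100
00001000
00001001
10011011
11000110
01000000
00000000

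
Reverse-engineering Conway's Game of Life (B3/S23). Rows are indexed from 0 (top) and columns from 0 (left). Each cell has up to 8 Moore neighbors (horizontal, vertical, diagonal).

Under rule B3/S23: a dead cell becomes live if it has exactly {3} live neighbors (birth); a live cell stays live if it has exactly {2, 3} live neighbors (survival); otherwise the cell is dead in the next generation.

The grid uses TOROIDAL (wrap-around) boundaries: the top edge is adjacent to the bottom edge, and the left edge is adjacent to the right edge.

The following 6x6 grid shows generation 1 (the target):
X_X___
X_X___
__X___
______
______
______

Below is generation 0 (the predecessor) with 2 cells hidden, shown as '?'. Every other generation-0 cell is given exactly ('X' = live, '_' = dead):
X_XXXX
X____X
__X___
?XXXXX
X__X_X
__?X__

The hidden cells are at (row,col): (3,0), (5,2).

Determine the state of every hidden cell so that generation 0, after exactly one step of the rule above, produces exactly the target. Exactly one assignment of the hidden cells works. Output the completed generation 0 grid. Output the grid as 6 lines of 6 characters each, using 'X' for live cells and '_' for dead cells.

Answer: X_XXXX
X____X
__X___
XXXXXX
X__X_X
__XX__

Derivation:
Hidden generation-0 cells (in order): (3,0), (5,2).
A hidden cell only influences target cells in its own 3x3 neighborhood. Try each of the 2^2 = 4 assignments, step the completed generation 0 forward once under B3/S23, and compare with the target:
  (3,0)=_ (5,2)=_ -> step gives (0,1)='X' but target has '_' -> reject
  (3,0)=_ (5,2)=X -> step gives (3,1)='X' but target has '_' -> reject
  (3,0)=X (5,2)=_ -> step gives (0,1)='X' but target has '_' -> reject
  (3,0)=X (5,2)=X -> step reproduces the target at every cell -> ACCEPT
Unique solution: (3,0)=live, (5,2)=live.
Check: live-neighbor counts of every cell in the completed generation 0:
343444
343444
553445
444444
456564
444565
Applying B3/S23 to generation 0 with these counts gives:
X_X___
X_X___
__X___
______
______
______
which matches the target exactly.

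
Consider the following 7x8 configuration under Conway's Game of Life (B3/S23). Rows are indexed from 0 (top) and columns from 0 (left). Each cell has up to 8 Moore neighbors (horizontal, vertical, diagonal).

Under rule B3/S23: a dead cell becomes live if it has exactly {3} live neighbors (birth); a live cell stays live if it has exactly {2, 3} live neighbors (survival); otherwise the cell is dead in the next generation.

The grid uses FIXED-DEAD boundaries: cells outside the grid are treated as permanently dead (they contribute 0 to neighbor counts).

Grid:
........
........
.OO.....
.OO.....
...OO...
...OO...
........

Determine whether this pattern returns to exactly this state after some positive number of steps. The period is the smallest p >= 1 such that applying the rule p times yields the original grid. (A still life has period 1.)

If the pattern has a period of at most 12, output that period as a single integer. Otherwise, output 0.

Simulating and comparing each generation to the original:
Gen 0 (original, given above): 8 live cells
Gen 1: 6 live cells, differs from original
Gen 2: 8 live cells, MATCHES original -> period = 2

Answer: 2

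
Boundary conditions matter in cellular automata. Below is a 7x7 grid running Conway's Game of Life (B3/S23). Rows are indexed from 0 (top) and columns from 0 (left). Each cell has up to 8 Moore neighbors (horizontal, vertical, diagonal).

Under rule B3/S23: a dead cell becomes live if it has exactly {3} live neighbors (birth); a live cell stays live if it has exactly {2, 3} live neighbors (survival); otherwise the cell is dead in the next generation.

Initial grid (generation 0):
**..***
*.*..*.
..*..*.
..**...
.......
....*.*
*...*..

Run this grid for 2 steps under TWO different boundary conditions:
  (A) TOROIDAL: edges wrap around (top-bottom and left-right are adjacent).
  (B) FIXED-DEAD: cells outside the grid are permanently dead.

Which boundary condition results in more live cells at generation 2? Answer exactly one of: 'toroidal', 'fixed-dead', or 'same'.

Answer: same

Derivation:
Under TOROIDAL boundary, generation 2:
.*.....
.**..*.
....*..
..*.*..
..***..
..**...
..**.*.
Population = 15

Under FIXED-DEAD boundary, generation 2:
******.
*.*....
....*..
..*.*..
..***..
....*..
.......
Population = 15

Comparison: toroidal=15, fixed-dead=15 -> same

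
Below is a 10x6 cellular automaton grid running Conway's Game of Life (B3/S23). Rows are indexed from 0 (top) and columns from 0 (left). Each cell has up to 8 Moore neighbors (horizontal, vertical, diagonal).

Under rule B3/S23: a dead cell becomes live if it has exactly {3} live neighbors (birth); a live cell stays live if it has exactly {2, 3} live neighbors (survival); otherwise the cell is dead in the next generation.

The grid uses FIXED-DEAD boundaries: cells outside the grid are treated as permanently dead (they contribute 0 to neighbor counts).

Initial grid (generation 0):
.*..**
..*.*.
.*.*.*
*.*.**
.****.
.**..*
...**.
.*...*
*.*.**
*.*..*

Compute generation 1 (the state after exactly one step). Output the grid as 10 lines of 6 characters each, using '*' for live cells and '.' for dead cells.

Simulating step by step:
Generation 0 (given above): 30 live cells
Generation 1: 27 live cells
(generation 1 grid is the final answer)

Answer: ...***
.**...
.*...*
*....*
*.....
.*...*
.*.***
.**..*
*.****
...***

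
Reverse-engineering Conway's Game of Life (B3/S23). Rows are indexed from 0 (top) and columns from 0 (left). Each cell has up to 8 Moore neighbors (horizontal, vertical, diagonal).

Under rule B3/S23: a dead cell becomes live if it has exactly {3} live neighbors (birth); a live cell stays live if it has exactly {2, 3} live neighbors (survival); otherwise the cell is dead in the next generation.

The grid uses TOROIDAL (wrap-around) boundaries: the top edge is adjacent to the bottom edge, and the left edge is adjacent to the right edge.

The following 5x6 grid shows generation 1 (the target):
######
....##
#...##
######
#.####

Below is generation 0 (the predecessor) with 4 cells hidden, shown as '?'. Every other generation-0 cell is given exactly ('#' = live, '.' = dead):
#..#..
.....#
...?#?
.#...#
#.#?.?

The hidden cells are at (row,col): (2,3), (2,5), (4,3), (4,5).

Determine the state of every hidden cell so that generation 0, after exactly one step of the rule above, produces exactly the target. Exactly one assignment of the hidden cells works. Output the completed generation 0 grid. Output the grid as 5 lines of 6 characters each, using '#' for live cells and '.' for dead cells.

Answer: #..#..
.....#
....#.
.#...#
#.##..

Derivation:
Hidden generation-0 cells (in order): (2,3), (2,5), (4,3), (4,5).
A hidden cell only influences target cells in its own 3x3 neighborhood. Try each of the 2^4 = 16 assignments, step the completed generation 0 forward once under B3/S23, and compare with the target:
  (2,3)=. (2,5)=. (4,3)=. (4,5)=. -> step gives (0,2)='.' but target has '#' -> reject
  (2,3)=. (2,5)=. (4,3)=. (4,5)=# -> step gives (0,2)='.' but target has '#' -> reject
  (2,3)=. (2,5)=. (4,3)=# (4,5)=. -> step reproduces the target at every cell -> ACCEPT
  (2,3)=. (2,5)=. (4,3)=# (4,5)=# -> step gives (0,4)='.' but target has '#' -> reject
  (2,3)=. (2,5)=# (4,3)=. (4,5)=. -> step gives (0,2)='.' but target has '#' -> reject
  (2,3)=. (2,5)=# (4,3)=. (4,5)=# -> step gives (0,2)='.' but target has '#' -> reject
  (2,3)=. (2,5)=# (4,3)=# (4,5)=. -> step gives (1,0)='#' but target has '.' -> reject
  (2,3)=. (2,5)=# (4,3)=# (4,5)=# -> step gives (0,4)='.' but target has '#' -> reject
  (2,3)=# (2,5)=. (4,3)=. (4,5)=. -> step gives (0,2)='.' but target has '#' -> reject
  (2,3)=# (2,5)=. (4,3)=. (4,5)=# -> step gives (0,2)='.' but target has '#' -> reject
  (2,3)=# (2,5)=. (4,3)=# (4,5)=. -> step gives (1,3)='#' but target has '.' -> reject
  (2,3)=# (2,5)=. (4,3)=# (4,5)=# -> step gives (0,4)='.' but target has '#' -> reject
  (2,3)=# (2,5)=# (4,3)=. (4,5)=. -> step gives (0,2)='.' but target has '#' -> reject
  (2,3)=# (2,5)=# (4,3)=. (4,5)=# -> step gives (0,2)='.' but target has '#' -> reject
  (2,3)=# (2,5)=# (4,3)=# (4,5)=. -> step gives (1,0)='#' but target has '.' -> reject
  (2,3)=# (2,5)=# (4,3)=# (4,5)=# -> step gives (0,4)='.' but target has '#' -> reject
Unique solution: (2,3)=dead, (2,5)=dead, (4,3)=live, (4,5)=dead.
Check: live-neighbor counts of every cell in the completed generation 0:
233233
211232
311123
323332
343233
Applying B3/S23 to generation 0 with these counts gives:
######
....##
#...##
######
#.####
which matches the target exactly.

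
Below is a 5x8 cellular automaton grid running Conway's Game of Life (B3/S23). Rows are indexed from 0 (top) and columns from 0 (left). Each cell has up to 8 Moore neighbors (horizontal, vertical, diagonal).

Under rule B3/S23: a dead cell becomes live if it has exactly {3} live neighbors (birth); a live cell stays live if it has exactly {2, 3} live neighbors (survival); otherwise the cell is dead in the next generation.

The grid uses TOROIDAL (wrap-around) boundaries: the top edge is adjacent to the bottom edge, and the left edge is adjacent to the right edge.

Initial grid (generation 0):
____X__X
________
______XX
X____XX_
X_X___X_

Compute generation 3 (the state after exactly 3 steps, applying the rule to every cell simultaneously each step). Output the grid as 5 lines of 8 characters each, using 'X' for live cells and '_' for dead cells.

Simulating step by step:
Generation 0 (given above): 10 live cells
Generation 1: 12 live cells
_______X
______XX
_____XXX
XX___X__
XX____X_
Generation 2: 7 live cells
________
X____X__
_____X__
_X___X__
_X____X_
Generation 3: 5 live cells
(generation 3 grid is the final answer)

Answer: ________
________
____XXX_
_____XX_
________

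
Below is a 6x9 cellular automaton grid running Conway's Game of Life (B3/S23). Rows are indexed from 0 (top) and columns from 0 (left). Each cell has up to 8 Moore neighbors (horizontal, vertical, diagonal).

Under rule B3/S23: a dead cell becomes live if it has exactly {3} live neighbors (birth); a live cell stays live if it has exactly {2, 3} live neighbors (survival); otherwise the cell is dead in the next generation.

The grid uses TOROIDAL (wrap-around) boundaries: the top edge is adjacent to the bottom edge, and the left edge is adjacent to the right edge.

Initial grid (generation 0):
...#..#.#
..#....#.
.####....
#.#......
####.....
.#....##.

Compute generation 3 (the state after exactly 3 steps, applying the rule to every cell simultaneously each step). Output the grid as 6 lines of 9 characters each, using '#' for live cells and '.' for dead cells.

Answer: ##.####..
..#...##.
........#
####.....
.#.##....
......##.

Derivation:
Simulating step by step:
Generation 0 (given above): 18 live cells
Generation 1: 16 live cells
..#...#.#
.#..#..#.
.........
#...#....
#..#....#
.#.#..###
Generation 2: 16 live cells
.###.##.#
.......#.
.........
#.......#
.####....
.#.#..#..
Generation 3: 19 live cells
(generation 3 grid is the final answer)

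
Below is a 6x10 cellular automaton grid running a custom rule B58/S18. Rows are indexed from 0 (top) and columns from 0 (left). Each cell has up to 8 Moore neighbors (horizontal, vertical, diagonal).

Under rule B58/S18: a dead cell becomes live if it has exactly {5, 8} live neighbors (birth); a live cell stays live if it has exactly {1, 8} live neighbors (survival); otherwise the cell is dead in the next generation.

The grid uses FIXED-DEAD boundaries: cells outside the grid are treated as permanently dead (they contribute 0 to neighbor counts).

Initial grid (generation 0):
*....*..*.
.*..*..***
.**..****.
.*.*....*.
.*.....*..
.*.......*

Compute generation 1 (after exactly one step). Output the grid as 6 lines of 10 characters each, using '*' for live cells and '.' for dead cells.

Answer: *....*....
......*...
..........
..**...*..
.......*..
.*........

Derivation:
Simulating step by step:
Generation 0 (given above): 21 live cells
Generation 1: 8 live cells
(generation 1 grid is the final answer)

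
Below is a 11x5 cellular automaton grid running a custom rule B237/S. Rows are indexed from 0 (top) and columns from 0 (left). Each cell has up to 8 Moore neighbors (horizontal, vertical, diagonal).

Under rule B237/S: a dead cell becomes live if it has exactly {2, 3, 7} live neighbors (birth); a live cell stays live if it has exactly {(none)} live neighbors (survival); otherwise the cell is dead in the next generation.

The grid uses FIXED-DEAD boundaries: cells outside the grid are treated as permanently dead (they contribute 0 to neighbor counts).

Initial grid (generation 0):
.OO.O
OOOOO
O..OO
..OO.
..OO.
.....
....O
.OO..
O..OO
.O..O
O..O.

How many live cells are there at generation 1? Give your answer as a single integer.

Simulating step by step:
Generation 0 (given above): 25 live cells
Generation 1: 17 live cells
O....
.....
.....
.O...
.O..O
..OOO
.OOO.
O...O
.....
O.O..
.OO.O
Population at generation 1: 17

Answer: 17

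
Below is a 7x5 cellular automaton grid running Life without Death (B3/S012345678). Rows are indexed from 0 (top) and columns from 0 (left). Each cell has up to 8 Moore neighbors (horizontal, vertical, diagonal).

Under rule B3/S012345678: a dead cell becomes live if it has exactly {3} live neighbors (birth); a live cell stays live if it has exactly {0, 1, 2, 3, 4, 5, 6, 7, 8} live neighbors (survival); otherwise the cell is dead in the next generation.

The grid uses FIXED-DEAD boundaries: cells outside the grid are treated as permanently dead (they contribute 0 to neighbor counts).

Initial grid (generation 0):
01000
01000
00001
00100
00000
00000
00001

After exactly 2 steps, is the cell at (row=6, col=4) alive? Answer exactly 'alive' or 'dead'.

Simulating step by step:
Generation 0 (given above): 5 live cells
Generation 1: 5 live cells
01000
01000
00001
00100
00000
00000
00001
Generation 2: 5 live cells
01000
01000
00001
00100
00000
00000
00001

Cell (6,4) at generation 2: 1 -> alive

Answer: alive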